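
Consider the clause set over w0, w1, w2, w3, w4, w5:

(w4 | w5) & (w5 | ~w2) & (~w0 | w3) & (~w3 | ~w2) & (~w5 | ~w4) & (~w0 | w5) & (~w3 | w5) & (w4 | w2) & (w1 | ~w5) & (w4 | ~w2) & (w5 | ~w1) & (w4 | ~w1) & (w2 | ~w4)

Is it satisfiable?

Try w4 = 1.
From the singleton clause (~w5), w5 = 0.
From the singleton clause (~w2), w2 = 0.
That conflicts with the unit clause (w2).
That branch fails; take w4 = 0 instead.
From the singleton clause (w5), w5 = 1.
From the singleton clause (w2), w2 = 1.
That conflicts with the unit clause (~w2).
Either choice for w4 ends in contradiction.
No assignment satisfies every clause.

No, unsatisfiable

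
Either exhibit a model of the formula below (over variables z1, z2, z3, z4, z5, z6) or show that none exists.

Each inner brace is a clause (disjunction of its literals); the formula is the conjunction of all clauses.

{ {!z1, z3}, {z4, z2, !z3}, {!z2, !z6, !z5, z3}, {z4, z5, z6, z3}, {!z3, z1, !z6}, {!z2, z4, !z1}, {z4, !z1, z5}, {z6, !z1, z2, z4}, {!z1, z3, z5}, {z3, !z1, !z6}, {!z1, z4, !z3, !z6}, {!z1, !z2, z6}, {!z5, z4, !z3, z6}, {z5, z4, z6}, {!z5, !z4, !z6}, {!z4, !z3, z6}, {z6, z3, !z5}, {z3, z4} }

z1: false, z2: false, z3: false, z4: true, z5: false, z6: true

Branch on z1: set z1 = false.
Branch on z3: set z3 = false.
The clause (z4) is unit, so z4 = true.
Branch on z5: set z5 = false.
No clause remains; z2, z6 are free.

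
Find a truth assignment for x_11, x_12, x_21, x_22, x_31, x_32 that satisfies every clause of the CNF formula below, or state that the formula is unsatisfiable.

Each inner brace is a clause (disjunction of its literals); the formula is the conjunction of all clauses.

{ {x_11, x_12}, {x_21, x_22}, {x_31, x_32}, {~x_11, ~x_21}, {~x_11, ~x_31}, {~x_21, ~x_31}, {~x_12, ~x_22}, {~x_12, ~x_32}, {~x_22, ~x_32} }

UNSATISFIABLE

Case x_11 = 1:
(~x_21) alone gives x_21 = 0.
(x_22) alone gives x_22 = 1.
(~x_31) alone gives x_31 = 0.
(x_32) alone gives x_32 = 1.
That conflicts with the unit clause (~x_32).
That branch fails; take x_11 = 0 instead.
(x_12) alone gives x_12 = 1.
(~x_22) alone gives x_22 = 0.
(x_21) alone gives x_21 = 1.
(~x_31) alone gives x_31 = 0.
(x_32) alone gives x_32 = 1.
That conflicts with the unit clause (~x_32).
Either choice for x_11 ends in contradiction.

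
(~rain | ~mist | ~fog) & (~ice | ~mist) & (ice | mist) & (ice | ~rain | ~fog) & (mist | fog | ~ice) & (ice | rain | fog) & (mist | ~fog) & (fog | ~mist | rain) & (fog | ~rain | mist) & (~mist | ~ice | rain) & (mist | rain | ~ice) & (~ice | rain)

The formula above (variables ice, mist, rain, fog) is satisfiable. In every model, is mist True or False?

Suppose mist = 0.
Unit clause (ice) forces ice = 1.
Unit clause (fog) forces fog = 1.
That conflicts with the unit clause (~fog).
So every satisfying assignment has mist = True.

True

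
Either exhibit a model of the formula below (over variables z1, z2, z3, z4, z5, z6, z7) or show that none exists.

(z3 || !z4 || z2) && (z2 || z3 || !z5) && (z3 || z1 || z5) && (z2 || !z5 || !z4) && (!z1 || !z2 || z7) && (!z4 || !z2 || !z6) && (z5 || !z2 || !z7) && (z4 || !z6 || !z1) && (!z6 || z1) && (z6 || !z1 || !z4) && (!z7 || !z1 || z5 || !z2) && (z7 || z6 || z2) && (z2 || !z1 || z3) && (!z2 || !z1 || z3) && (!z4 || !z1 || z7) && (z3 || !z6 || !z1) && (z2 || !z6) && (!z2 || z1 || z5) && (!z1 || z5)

Try z6 = false.
Try z1 = true.
From the singleton clause (!z4), z4 = false.
From the singleton clause (z5), z5 = true.
Try z2 = true.
From the singleton clause (z7), z7 = true.
From the singleton clause (z3), z3 = true.
All clauses are satisfied.

z1=true; z2=true; z3=true; z4=false; z5=true; z6=false; z7=true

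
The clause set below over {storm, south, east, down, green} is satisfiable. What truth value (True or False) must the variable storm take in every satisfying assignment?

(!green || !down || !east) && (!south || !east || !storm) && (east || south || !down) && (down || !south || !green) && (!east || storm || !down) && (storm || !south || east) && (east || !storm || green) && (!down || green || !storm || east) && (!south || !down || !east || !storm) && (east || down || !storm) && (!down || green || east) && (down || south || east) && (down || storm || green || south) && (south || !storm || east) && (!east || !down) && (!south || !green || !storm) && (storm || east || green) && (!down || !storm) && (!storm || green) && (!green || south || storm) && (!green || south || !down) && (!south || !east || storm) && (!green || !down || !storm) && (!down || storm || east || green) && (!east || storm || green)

Suppose storm = false.
Branch on east: set east = false.
(!south) alone gives south = false.
(!down) alone gives down = false.
Now (down) is unsatisfied and unit — conflict.
Undo east and try east = true.
(!down) alone gives down = false.
(!south) alone gives south = false.
(green) alone gives green = true.
Now (!green) is unsatisfied and unit — conflict.
Both values of east lead to a conflict.
So every satisfying assignment has storm = True.

True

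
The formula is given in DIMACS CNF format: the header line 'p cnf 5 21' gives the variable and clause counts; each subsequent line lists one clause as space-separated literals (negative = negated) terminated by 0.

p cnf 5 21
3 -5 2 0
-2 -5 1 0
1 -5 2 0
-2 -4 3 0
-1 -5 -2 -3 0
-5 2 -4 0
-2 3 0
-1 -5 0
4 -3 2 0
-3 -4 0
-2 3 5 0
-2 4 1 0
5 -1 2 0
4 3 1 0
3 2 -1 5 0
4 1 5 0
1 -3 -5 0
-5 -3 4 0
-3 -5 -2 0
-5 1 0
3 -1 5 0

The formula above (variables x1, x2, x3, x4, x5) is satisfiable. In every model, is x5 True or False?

Suppose x5 = True.
(¬x1) alone gives x1 = False.
Now (x1) is unsatisfied and unit — conflict.
So every satisfying assignment has x5 = False.

False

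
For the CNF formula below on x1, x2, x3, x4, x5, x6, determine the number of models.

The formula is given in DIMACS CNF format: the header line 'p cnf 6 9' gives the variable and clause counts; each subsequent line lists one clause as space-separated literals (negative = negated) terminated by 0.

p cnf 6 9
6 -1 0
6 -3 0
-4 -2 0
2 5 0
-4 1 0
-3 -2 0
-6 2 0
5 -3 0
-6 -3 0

7

There are 2^6 = 64 truth assignments over (x1, x2, x3, x4, x5, x6).
Split on x3. With x3 = True, the clauses containing x3 are satisfied and ¬x3 drops from the rest; 0 of the 2^5 = 32 assignments to the other variables satisfy what remains.
With x3 = False, by the same count on the reduced clause set, 7 assignments work.
(One model: x1=F, x2=F, x3=F, x4=F, x5=T, x6=F.)
Total: 0 + 7 = 7.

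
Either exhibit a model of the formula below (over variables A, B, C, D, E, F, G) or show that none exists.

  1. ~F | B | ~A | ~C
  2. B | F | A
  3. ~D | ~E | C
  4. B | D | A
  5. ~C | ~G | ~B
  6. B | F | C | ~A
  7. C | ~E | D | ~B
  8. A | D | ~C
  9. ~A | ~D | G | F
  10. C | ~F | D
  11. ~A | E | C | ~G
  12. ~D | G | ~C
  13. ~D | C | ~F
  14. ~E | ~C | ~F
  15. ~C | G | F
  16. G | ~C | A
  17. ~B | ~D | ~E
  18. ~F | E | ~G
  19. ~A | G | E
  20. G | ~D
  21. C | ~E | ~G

A=0, B=1, C=0, D=0, E=0, F=0, G=1

Case G = 1:
Case C = 0:
(~E) alone gives E = 0.
(~A) alone gives A = 0.
(~F) alone gives F = 0.
(B) alone gives B = 1.
All clauses hold; D can take either value.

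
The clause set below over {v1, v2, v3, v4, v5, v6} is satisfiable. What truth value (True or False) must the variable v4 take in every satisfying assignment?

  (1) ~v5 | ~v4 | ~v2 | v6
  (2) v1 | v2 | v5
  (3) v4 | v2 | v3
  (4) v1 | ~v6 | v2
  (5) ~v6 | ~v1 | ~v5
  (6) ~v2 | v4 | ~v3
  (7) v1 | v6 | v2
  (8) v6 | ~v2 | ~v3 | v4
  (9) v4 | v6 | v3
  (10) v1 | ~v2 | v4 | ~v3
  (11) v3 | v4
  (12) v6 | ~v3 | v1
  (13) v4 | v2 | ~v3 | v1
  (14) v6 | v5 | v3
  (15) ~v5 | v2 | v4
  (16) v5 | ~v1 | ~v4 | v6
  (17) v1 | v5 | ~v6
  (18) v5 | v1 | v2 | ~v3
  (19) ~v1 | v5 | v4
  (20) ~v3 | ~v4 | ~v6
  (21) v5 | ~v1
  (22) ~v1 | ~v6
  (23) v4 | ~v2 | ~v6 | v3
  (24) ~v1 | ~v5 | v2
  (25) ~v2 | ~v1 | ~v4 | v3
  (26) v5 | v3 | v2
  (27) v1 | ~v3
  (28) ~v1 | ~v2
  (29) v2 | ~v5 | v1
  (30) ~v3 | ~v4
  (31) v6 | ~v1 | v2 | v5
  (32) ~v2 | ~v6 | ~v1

True

Suppose v4 = 0.
The clause (v3) is unit, so v3 = 1.
The clause (~v2) is unit, so v2 = 0.
The clause (v1) is unit, so v1 = 1.
The clause (~v5) is unit, so v5 = 0.
But (v5) is also a unit clause — contradiction.
So every satisfying assignment has v4 = True.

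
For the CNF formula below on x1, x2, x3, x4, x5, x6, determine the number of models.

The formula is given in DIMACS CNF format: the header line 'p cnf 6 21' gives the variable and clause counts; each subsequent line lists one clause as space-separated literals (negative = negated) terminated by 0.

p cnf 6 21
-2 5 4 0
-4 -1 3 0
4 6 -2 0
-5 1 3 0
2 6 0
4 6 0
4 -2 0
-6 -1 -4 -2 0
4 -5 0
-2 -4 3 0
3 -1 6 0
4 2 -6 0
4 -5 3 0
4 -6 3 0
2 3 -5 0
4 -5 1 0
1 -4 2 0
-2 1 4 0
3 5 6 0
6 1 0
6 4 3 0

There are 2^6 = 64 truth assignments over (x1, x2, x3, x4, x5, x6).
Split on x4. With x4 = True, the clauses containing x4 are satisfied and ¬x4 drops from the rest; 6 of the 2^5 = 32 assignments to the other variables satisfy what remains.
With x4 = False, by the same count on the reduced clause set, 0 assignments work.
(One model: x1=F, x2=T, x3=T, x4=T, x5=F, x6=T.)
Total: 6 + 0 = 6.

6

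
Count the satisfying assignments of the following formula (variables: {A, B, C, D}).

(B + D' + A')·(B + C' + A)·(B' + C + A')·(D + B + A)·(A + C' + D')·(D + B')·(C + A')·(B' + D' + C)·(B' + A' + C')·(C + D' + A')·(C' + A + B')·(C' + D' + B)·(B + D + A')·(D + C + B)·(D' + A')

There are 2^4 = 16 truth assignments over (A, B, C, D).
Split on A. With A = 1, the clauses containing A are satisfied and A' drops from the rest; 0 of the 2^3 = 8 assignments to the other variables satisfy what remains.
With A = 0, by the same count on the reduced clause set, 1 assignment works.
Total: 0 + 1 = 1.

1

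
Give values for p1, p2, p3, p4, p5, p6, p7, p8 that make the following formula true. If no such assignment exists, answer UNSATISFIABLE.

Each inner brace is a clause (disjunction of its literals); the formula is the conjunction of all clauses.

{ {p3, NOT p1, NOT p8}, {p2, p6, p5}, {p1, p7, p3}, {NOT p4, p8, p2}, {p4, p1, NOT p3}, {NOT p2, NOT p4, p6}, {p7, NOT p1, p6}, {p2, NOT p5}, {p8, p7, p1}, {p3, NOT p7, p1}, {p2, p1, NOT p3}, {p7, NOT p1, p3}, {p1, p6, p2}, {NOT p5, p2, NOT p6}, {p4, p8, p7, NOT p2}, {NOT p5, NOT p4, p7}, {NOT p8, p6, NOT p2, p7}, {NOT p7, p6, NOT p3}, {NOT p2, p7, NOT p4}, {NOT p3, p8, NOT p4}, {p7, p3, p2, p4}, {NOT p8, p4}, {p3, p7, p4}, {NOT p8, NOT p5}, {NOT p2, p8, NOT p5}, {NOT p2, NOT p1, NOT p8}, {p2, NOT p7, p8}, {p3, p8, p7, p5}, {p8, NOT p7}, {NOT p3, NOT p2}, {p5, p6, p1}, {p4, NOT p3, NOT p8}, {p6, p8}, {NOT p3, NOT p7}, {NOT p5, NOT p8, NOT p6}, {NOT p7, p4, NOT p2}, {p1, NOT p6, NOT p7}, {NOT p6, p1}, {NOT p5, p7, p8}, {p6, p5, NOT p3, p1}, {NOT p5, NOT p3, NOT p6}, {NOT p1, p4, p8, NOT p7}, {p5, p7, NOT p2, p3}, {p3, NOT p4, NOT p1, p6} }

Suppose p2 = false.
(NOT p5) alone gives p5 = false.
(p6) alone gives p6 = true.
(p1) alone gives p1 = true.
Suppose p3 = true.
(NOT p7) alone gives p7 = false.
Suppose p4 = true.
(p8) alone gives p8 = true.
All clauses are satisfied.

p1: true; p2: false; p3: true; p4: true; p5: false; p6: true; p7: false; p8: true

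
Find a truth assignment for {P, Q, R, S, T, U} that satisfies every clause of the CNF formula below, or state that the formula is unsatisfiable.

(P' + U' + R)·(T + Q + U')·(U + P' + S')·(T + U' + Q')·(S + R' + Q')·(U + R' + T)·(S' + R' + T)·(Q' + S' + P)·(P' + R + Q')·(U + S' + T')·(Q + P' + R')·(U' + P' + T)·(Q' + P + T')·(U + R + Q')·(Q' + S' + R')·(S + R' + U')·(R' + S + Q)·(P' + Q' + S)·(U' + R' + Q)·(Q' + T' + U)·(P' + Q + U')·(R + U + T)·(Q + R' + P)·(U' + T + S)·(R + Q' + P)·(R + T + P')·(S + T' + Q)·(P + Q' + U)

P=0, Q=0, R=0, S=1, T=1, U=1

Try P = 0.
Try Q = 0.
Unit clause (R') forces R = 0.
Try T = 1.
Unit clause (S) forces S = 1.
Unit clause (U) forces U = 1.
This assignment satisfies each clause.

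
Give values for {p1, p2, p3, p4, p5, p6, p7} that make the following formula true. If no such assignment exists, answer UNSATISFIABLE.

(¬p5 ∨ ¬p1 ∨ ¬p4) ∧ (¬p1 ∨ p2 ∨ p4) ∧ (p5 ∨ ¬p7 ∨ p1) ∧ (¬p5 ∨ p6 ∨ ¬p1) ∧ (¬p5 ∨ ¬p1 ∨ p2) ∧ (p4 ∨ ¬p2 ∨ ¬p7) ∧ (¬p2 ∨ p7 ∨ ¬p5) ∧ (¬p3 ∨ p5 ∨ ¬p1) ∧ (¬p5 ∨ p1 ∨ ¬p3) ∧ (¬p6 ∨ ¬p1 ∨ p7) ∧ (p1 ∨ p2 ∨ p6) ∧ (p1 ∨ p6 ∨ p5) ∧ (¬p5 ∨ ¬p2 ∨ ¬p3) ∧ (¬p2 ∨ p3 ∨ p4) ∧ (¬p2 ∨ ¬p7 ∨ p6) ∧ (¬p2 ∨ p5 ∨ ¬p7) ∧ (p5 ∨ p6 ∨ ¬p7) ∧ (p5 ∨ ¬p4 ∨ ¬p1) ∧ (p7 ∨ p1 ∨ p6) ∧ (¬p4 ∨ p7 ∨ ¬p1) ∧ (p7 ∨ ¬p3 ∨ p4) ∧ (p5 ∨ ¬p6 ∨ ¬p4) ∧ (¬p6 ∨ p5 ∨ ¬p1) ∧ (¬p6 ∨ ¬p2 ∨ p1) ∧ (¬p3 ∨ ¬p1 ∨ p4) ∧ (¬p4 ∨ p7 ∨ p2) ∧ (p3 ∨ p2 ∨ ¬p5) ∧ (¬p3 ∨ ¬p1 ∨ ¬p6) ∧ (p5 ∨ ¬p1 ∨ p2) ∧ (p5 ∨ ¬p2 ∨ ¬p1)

p1=False; p2=False; p3=False; p4=False; p5=False; p6=True; p7=False

Branch on p5: set p5 = False.
Branch on p7: set p7 = False.
Branch on p3: set p3 = False.
Branch on p6: set p6 = True.
(¬p1) alone gives p1 = False.
(¬p4) alone gives p4 = False.
(¬p2) alone gives p2 = False.
All clauses are satisfied.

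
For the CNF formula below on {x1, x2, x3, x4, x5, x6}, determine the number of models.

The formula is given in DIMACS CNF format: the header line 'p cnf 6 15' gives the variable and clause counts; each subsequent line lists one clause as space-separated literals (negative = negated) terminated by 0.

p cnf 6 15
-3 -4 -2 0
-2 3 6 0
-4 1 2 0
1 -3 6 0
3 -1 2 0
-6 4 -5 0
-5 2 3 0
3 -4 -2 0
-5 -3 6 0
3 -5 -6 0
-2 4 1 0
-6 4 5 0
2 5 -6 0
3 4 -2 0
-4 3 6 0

There are 2^6 = 64 truth assignments over (x1, x2, x3, x4, x5, x6).
Split on x4. With x4 = True, the clauses containing x4 are satisfied and ¬x4 drops from the rest; 2 of the 2^5 = 32 assignments to the other variables satisfy what remains.
With x4 = False, by the same count on the reduced clause set, 3 assignments work.
(One model: x1=F, x2=F, x3=F, x4=F, x5=F, x6=F.)
Total: 2 + 3 = 5.

5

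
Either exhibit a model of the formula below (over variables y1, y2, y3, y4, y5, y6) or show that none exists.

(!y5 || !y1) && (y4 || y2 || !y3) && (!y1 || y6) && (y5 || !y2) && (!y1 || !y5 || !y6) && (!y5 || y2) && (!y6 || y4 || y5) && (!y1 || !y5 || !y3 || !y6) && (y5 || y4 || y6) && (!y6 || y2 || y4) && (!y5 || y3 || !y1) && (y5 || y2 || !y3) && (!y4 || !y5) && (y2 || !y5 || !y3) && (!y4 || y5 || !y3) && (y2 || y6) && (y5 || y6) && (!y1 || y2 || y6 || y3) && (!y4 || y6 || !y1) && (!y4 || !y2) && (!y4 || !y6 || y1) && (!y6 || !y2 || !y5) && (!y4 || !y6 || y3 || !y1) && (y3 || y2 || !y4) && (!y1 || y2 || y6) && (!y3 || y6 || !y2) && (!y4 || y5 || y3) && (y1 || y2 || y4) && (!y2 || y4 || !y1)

y1=false; y2=true; y3=false; y4=false; y5=true; y6=false

Case y5 = true:
The clause (!y1) is unit, so y1 = false.
The clause (y2) is unit, so y2 = true.
The clause (!y4) is unit, so y4 = false.
The clause (!y6) is unit, so y6 = false.
The clause (!y3) is unit, so y3 = false.
All clauses are satisfied.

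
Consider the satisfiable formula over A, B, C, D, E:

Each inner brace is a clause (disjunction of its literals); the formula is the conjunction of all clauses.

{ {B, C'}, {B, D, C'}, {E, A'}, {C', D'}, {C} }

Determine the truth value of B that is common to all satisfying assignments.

True

Suppose B = 0.
(C') alone gives C = 0.
But (C) is also a unit clause — contradiction.
So every satisfying assignment has B = True.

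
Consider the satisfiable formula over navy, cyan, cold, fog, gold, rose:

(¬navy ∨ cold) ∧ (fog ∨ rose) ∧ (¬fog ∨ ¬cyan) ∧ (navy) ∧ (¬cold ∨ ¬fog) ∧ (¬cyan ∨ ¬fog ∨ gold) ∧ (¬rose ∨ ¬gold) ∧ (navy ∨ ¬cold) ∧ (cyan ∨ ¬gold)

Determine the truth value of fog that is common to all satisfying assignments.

Suppose fog = True.
The clause (¬cyan) is unit, so cyan = False.
The clause (navy) is unit, so navy = True.
The clause (cold) is unit, so cold = True.
That conflicts with the unit clause (¬cold).
So every satisfying assignment has fog = False.

False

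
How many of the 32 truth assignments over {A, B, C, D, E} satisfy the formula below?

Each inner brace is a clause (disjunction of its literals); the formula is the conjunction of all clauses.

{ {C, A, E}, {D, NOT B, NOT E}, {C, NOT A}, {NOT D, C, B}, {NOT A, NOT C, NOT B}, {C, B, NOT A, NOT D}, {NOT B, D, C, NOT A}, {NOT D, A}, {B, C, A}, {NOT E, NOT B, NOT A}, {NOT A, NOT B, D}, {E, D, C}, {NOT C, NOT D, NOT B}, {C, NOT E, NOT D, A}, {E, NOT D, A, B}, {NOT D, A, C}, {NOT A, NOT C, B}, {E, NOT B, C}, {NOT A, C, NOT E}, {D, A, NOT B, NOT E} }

There are 2^5 = 32 truth assignments over (A, B, C, D, E).
Split on B. With B = true, the clauses containing B are satisfied and NOT B drops from the rest; 1 of the 2^4 = 16 assignments to the other variables satisfy what remains.
With B = false, by the same count on the reduced clause set, 2 assignments work.
Total: 1 + 2 = 3.

3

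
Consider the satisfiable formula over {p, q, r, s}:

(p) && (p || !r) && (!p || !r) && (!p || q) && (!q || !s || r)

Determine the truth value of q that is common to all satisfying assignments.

True

Suppose q = false.
The clause (p) is unit, so p = true.
That conflicts with the unit clause (!p).
So every satisfying assignment has q = True.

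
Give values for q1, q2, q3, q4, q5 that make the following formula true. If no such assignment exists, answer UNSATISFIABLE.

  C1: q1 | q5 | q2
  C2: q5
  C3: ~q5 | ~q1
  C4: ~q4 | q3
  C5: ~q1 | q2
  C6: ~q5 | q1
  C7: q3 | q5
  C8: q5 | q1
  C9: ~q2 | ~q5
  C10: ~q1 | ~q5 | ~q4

UNSATISFIABLE

(q5) alone gives q5 = 1.
(~q1) alone gives q1 = 0.
That conflicts with the unit clause (q1).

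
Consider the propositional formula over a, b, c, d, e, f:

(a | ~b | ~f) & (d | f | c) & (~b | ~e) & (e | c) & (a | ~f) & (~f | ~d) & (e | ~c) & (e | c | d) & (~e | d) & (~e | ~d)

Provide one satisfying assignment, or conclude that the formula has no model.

UNSATISFIABLE

Try b = 0.
Try e = 1.
From the singleton clause (d), d = 1.
But (~d) is also a unit clause — contradiction.
So e must be the other value — set e = 0.
From the singleton clause (c), c = 1.
But (~c) is also a unit clause — contradiction.
Neither e = 1 nor e = 0 works.
So b must be the other value — set b = 1.
From the singleton clause (~e), e = 0.
From the singleton clause (c), c = 1.
But (~c) is also a unit clause — contradiction.
Neither b = 1 nor b = 0 works.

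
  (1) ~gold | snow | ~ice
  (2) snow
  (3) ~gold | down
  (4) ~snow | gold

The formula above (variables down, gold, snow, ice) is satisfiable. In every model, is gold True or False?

Suppose gold = 0.
Unit clause (snow) forces snow = 1.
But (~snow) is also a unit clause — contradiction.
So every satisfying assignment has gold = True.

True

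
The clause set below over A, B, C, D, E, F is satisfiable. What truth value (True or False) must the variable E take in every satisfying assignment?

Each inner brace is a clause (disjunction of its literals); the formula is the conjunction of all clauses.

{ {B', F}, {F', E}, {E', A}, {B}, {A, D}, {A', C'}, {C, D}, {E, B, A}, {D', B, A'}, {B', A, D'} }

True

Suppose E = 0.
(F') alone gives F = 0.
(B') alone gives B = 0.
Now (B) is unsatisfied and unit — conflict.
So every satisfying assignment has E = True.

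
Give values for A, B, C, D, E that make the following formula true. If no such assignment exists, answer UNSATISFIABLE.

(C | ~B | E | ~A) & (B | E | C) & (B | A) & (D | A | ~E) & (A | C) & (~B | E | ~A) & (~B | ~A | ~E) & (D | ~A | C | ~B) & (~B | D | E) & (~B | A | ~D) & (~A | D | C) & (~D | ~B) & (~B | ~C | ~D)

A: 1,  B: 0,  C: 1,  D: 0,  E: 0

Case B = 0:
From the singleton clause (A), A = 1.
Case E = 0:
From the singleton clause (C), C = 1.
Every clause is now satisfied; D is unconstrained.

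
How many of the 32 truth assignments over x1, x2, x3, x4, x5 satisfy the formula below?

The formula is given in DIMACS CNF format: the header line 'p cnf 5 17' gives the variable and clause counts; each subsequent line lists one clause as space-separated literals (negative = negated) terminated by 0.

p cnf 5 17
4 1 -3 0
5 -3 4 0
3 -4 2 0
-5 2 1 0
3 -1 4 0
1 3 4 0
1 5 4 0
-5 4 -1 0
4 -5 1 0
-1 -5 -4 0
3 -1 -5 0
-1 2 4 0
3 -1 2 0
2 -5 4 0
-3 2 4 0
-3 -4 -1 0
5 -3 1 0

4

There are 2^5 = 32 truth assignments over (x1, x2, x3, x4, x5).
Split on x1. With x1 = True, the clauses containing x1 are satisfied and ¬x1 drops from the rest; 1 of the 2^4 = 16 assignments to the other variables satisfy what remains.
With x1 = False, by the same count on the reduced clause set, 3 assignments work.
(One model: x1=F, x2=T, x3=F, x4=T, x5=F.)
Total: 1 + 3 = 4.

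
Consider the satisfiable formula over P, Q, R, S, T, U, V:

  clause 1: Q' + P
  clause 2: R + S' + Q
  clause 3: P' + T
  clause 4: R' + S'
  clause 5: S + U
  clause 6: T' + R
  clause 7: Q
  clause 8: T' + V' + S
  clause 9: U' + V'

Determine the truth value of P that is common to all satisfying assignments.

Suppose P = 0.
Unit clause (Q') forces Q = 0.
That conflicts with the unit clause (Q).
So every satisfying assignment has P = True.

True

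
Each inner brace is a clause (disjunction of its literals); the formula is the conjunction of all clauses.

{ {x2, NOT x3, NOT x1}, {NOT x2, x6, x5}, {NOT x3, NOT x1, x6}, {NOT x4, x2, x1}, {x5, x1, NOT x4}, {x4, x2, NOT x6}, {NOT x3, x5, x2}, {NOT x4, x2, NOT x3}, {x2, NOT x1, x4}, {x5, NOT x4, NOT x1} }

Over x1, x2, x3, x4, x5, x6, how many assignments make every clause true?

23

There are 2^6 = 64 truth assignments over (x1, x2, x3, x4, x5, x6).
Split on x1. With x1 = true, the clauses containing x1 are satisfied and NOT x1 drops from the rest; 10 of the 2^5 = 32 assignments to the other variables satisfy what remains.
With x1 = false, by the same count on the reduced clause set, 13 assignments work.
Total: 10 + 13 = 23.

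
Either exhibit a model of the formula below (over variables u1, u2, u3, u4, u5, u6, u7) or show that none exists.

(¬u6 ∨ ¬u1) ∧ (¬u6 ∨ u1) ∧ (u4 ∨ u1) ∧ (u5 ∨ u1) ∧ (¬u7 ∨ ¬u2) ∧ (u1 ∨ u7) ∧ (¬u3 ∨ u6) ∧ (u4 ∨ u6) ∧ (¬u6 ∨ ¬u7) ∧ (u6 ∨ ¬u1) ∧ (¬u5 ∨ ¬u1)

Case u6 = False:
(¬u3) alone gives u3 = False.
(u4) alone gives u4 = True.
(¬u1) alone gives u1 = False.
(u5) alone gives u5 = True.
(u7) alone gives u7 = True.
(¬u2) alone gives u2 = False.
Every clause now holds.

u1: False,  u2: False,  u3: False,  u4: True,  u5: True,  u6: False,  u7: True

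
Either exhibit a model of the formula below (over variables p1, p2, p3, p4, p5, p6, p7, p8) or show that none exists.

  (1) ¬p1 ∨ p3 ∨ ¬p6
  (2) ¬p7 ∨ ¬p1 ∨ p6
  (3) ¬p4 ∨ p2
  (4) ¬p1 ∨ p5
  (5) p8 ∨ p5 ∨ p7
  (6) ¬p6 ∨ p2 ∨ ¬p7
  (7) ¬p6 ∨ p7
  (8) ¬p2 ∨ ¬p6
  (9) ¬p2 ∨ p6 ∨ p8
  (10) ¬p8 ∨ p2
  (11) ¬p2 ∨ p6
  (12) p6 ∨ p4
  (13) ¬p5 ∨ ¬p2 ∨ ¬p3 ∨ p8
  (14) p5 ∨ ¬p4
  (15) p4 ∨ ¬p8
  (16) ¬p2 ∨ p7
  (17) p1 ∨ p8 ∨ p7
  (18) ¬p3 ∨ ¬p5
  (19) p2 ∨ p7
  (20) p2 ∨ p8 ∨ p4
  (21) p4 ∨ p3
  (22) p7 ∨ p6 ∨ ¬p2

Branch on p4: set p4 = False.
Unit clause (p6) forces p6 = True.
Unit clause (p7) forces p7 = True.
Unit clause (p2) forces p2 = True.
But (¬p2) is also a unit clause — contradiction.
Backtrack on p4: now try p4 = True.
Unit clause (p2) forces p2 = True.
Unit clause (¬p6) forces p6 = False.
But (p6) is also a unit clause — contradiction.
Both values of p4 lead to a conflict.

UNSATISFIABLE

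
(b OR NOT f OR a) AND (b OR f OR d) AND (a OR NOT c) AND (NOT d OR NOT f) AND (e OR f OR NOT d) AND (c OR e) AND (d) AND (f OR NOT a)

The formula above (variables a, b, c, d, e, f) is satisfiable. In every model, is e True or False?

Suppose e = false.
Unit clause (c) forces c = true.
Unit clause (a) forces a = true.
Unit clause (d) forces d = true.
Unit clause (NOT f) forces f = false.
That conflicts with the unit clause (f).
So every satisfying assignment has e = True.

True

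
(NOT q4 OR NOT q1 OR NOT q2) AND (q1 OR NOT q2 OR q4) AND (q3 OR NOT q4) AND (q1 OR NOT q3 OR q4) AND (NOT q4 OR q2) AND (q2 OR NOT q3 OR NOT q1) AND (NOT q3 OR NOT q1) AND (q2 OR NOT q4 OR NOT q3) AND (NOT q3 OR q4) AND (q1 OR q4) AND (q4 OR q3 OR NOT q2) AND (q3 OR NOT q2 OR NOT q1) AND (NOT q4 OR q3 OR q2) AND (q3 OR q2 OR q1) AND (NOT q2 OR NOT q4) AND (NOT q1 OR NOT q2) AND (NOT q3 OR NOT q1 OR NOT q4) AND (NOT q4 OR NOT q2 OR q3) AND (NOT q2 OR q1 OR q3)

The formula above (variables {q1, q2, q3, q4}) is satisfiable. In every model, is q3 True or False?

False

Suppose q3 = true.
From the singleton clause (NOT q1), q1 = false.
From the singleton clause (q4), q4 = true.
From the singleton clause (q2), q2 = true.
Now (NOT q2) is unsatisfied and unit — conflict.
So every satisfying assignment has q3 = False.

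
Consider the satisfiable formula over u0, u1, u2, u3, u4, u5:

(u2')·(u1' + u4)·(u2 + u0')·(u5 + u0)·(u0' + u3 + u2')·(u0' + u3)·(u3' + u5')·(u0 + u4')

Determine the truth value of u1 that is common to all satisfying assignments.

False

Suppose u1 = 1.
(u2') alone gives u2 = 0.
(u4) alone gives u4 = 1.
(u0') alone gives u0 = 0.
Now (u0) is unsatisfied and unit — conflict.
So every satisfying assignment has u1 = False.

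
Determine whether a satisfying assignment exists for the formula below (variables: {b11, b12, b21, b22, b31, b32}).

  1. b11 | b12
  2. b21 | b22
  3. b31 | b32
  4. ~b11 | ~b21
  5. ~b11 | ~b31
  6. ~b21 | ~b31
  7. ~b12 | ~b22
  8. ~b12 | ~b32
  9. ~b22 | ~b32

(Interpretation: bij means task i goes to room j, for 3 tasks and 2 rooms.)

Unsatisfiable

Try b11 = 1.
The clause (~b21) is unit, so b21 = 0.
The clause (b22) is unit, so b22 = 1.
The clause (~b31) is unit, so b31 = 0.
The clause (b32) is unit, so b32 = 1.
That conflicts with the unit clause (~b32).
So b11 must be the other value — set b11 = 0.
The clause (b12) is unit, so b12 = 1.
The clause (~b22) is unit, so b22 = 0.
The clause (b21) is unit, so b21 = 1.
The clause (~b31) is unit, so b31 = 0.
The clause (b32) is unit, so b32 = 1.
That conflicts with the unit clause (~b32).
Neither b11 = 1 nor b11 = 0 works.
No assignment satisfies every clause.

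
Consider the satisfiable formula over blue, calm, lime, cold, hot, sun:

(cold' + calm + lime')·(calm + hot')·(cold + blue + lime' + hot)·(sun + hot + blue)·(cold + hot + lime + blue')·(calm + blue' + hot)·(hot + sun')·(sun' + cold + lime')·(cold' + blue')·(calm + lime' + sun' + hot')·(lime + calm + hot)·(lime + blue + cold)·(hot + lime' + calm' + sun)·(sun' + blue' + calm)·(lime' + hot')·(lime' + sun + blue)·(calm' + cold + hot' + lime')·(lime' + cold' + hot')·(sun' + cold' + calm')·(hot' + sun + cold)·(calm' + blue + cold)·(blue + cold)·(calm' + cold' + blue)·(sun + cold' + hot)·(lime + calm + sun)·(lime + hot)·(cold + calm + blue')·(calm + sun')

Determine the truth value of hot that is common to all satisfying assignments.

True

Suppose hot = 0.
The clause (sun') is unit, so sun = 0.
The clause (blue) is unit, so blue = 1.
The clause (calm) is unit, so calm = 1.
The clause (cold') is unit, so cold = 0.
The clause (lime) is unit, so lime = 1.
Now (lime') is unsatisfied and unit — conflict.
So every satisfying assignment has hot = True.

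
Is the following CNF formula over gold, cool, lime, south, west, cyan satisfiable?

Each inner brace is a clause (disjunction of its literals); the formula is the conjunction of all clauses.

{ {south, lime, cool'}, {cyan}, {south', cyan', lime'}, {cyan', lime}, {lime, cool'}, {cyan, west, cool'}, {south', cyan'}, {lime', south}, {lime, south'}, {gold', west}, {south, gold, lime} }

From the singleton clause (cyan), cyan = 1.
From the singleton clause (lime), lime = 1.
From the singleton clause (south'), south = 0.
That conflicts with the unit clause (south).
No assignment satisfies every clause.

No, unsatisfiable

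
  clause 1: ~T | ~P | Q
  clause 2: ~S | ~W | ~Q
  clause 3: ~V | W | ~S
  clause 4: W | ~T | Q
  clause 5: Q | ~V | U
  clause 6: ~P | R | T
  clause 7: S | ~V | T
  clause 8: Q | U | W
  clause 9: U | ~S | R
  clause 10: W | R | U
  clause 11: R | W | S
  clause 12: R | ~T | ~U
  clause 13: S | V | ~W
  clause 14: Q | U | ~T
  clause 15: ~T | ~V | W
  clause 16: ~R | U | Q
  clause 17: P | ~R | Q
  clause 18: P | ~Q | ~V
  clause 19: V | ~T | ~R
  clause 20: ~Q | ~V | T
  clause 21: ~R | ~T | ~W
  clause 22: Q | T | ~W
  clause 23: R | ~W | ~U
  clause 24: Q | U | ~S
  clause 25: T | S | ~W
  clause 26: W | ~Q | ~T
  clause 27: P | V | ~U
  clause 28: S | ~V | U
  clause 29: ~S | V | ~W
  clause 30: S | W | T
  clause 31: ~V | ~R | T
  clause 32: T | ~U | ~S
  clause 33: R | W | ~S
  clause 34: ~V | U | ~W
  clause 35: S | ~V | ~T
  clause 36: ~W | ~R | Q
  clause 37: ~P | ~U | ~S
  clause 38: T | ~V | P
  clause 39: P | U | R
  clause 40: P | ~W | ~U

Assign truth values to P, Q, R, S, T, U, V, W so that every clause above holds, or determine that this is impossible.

Try T = 0.
Try P = 1.
From the singleton clause (R), R = 1.
From the singleton clause (~V), V = 0.
Try S = 1.
From the singleton clause (~W), W = 0.
From the singleton clause (~U), U = 0.
From the singleton clause (Q), Q = 1.
This assignment satisfies each clause.

P=1; Q=1; R=1; S=1; T=0; U=0; V=0; W=0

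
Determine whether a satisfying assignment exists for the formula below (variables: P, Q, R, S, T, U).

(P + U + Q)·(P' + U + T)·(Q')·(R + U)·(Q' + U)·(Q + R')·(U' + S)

The clause (Q') is unit, so Q = 0.
The clause (R') is unit, so R = 0.
The clause (U) is unit, so U = 1.
The clause (S) is unit, so S = 1.
All clauses hold; P, T can take either value.
A satisfying assignment: P=1; Q=0; R=0; S=1; T=0; U=1.

Yes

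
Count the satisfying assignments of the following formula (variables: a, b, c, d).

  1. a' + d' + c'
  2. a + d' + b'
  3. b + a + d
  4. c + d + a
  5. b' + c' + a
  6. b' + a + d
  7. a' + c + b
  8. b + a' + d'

There are 2^4 = 16 truth assignments over (a, b, c, d).
Split on c. With c = 1, the clauses containing c are satisfied and c' drops from the rest; 3 of the 2^3 = 8 assignments to the other variables satisfy what remains.
With c = 0, by the same count on the reduced clause set, 3 assignments work.
Total: 3 + 3 = 6.

6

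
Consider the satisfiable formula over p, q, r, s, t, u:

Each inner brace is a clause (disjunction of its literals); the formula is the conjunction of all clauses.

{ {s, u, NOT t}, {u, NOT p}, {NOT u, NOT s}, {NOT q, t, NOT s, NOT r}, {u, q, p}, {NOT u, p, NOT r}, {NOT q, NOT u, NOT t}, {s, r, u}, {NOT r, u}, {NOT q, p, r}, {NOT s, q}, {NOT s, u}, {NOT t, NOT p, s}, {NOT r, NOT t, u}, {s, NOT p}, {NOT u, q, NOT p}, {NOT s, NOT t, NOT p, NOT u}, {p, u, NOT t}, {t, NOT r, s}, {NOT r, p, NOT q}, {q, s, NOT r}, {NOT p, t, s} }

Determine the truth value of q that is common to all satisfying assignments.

Suppose q = true.
Case u = true:
From the singleton clause (NOT s), s = false.
From the singleton clause (NOT t), t = false.
From the singleton clause (NOT p), p = false.
From the singleton clause (NOT r), r = false.
That conflicts with the unit clause (r).
Undo u and try u = false.
From the singleton clause (NOT p), p = false.
From the singleton clause (NOT r), r = false.
That conflicts with the unit clause (r).
Either choice for u ends in contradiction.
So every satisfying assignment has q = False.

False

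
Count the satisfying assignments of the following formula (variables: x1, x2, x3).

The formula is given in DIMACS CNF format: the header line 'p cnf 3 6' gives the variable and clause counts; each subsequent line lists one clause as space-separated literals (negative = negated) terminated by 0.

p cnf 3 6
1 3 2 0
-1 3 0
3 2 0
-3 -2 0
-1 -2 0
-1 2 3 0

3

There are 2^3 = 8 truth assignments over (x1, x2, x3).
Check each against the 6 clauses (columns in the order x1, x2, x3):
  F F F  ✗ fails (x1 ∨ x3 ∨ x2)
  F F T  ✓ satisfies all
  F T F  ✓ satisfies all
  F T T  ✗ fails (¬x3 ∨ ¬x2)
  T F F  ✗ fails (¬x1 ∨ x3)
  T F T  ✓ satisfies all
  T T F  ✗ fails (¬x1 ∨ x3)
  T T T  ✗ fails (¬x3 ∨ ¬x2)
3 of the 8 rows are models.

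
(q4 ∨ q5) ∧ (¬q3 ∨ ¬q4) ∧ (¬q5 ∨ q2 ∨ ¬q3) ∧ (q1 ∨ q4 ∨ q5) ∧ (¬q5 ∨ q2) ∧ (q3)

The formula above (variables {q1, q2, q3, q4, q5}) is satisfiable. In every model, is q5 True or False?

True

Suppose q5 = False.
Unit clause (q4) forces q4 = True.
Unit clause (¬q3) forces q3 = False.
Now (q3) is unsatisfied and unit — conflict.
So every satisfying assignment has q5 = True.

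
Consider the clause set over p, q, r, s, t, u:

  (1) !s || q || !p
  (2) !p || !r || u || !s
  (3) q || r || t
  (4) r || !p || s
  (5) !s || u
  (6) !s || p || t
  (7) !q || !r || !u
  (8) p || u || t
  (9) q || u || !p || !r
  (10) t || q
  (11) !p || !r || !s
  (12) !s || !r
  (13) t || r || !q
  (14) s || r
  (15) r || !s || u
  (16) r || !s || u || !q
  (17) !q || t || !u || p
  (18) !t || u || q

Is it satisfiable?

Yes

Branch on s: set s = true.
The clause (u) is unit, so u = true.
The clause (!r) is unit, so r = false.
Branch on q: set q = true.
The clause (t) is unit, so t = true.
All clauses hold; p can take either value.
A satisfying assignment: p ↦ false; q ↦ true; r ↦ false; s ↦ true; t ↦ true; u ↦ true.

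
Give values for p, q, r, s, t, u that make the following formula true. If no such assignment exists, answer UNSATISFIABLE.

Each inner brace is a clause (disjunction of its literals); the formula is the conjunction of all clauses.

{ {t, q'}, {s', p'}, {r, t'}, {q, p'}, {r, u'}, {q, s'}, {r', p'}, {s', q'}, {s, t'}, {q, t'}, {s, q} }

UNSATISFIABLE

Case t = 1:
Unit clause (r) forces r = 1.
Unit clause (p') forces p = 0.
Unit clause (s) forces s = 1.
Unit clause (q) forces q = 1.
That conflicts with the unit clause (q').
Backtrack on t: now try t = 0.
Unit clause (q') forces q = 0.
Unit clause (p') forces p = 0.
Unit clause (s') forces s = 0.
That conflicts with the unit clause (s).
Either choice for t ends in contradiction.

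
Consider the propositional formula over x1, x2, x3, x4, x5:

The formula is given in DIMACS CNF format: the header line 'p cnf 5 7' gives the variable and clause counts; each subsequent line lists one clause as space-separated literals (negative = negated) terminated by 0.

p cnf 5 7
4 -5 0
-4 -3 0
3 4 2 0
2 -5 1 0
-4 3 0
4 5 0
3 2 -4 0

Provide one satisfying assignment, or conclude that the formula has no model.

UNSATISFIABLE

Case x4 = True:
The clause (¬x3) is unit, so x3 = False.
But (x3) is also a unit clause — contradiction.
That branch fails; take x4 = False instead.
The clause (¬x5) is unit, so x5 = False.
But (x5) is also a unit clause — contradiction.
Both values of x4 lead to a conflict.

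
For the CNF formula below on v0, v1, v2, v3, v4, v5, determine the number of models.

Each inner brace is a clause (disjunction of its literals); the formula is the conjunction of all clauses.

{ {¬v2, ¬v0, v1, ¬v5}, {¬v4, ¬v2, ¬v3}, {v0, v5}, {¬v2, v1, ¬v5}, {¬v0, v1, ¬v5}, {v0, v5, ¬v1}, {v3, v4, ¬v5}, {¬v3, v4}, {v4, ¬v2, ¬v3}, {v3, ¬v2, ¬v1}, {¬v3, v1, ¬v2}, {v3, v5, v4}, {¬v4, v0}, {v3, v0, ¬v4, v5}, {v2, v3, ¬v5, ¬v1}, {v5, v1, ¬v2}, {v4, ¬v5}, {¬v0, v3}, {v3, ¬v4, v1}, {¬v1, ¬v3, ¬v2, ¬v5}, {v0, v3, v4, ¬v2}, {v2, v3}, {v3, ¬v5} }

3

There are 2^6 = 64 truth assignments over (v0, v1, v2, v3, v4, v5).
Split on v5. With v5 = True, the clauses containing v5 are satisfied and ¬v5 drops from the rest; 1 of the 2^5 = 32 assignments to the other variables satisfy what remains.
With v5 = False, by the same count on the reduced clause set, 2 assignments work.
(One model: v0=T, v1=F, v2=F, v3=T, v4=T, v5=F.)
Total: 1 + 2 = 3.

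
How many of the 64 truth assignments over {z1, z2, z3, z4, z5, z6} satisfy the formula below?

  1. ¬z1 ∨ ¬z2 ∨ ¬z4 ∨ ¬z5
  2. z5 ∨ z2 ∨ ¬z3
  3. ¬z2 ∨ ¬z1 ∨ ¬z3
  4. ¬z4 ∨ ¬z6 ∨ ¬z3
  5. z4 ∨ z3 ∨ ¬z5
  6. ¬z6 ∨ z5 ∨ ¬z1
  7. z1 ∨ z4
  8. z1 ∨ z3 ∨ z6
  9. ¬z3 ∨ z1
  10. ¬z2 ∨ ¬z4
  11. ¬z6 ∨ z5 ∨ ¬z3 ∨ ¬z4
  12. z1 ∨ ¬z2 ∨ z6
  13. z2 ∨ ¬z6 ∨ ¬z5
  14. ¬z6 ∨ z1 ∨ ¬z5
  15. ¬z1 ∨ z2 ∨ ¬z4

There are 2^6 = 64 truth assignments over (z1, z2, z3, z4, z5, z6).
Split on z5. With z5 = True, the clauses containing z5 are satisfied and ¬z5 drops from the rest; 1 of the 2^5 = 32 assignments to the other variables satisfy what remains.
With z5 = False, by the same count on the reduced clause set, 3 assignments work.
Total: 1 + 3 = 4.

4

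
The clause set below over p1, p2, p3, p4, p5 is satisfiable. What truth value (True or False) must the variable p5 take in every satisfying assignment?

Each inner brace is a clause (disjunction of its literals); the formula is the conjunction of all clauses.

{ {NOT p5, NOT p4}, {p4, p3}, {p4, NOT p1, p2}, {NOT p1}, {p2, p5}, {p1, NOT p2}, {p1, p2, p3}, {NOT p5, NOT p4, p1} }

Suppose p5 = false.
Unit clause (NOT p1) forces p1 = false.
Unit clause (p2) forces p2 = true.
That conflicts with the unit clause (NOT p2).
So every satisfying assignment has p5 = True.

True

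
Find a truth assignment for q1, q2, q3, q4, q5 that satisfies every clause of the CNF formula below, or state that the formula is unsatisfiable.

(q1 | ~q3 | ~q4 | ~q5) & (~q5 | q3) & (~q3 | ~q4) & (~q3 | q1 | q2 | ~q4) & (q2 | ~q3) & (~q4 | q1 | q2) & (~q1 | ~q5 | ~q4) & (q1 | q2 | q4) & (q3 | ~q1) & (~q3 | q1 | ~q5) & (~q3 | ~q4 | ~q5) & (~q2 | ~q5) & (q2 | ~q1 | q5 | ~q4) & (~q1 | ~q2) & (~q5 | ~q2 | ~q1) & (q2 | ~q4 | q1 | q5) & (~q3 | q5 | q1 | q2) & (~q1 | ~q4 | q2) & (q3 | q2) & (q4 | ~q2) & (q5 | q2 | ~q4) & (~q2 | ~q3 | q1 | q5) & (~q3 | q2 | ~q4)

Try q5 = 0.
Try q3 = 0.
From the singleton clause (~q1), q1 = 0.
From the singleton clause (q2), q2 = 1.
From the singleton clause (q4), q4 = 1.
All clauses are satisfied.

q1 ↦ 0,  q2 ↦ 1,  q3 ↦ 0,  q4 ↦ 1,  q5 ↦ 0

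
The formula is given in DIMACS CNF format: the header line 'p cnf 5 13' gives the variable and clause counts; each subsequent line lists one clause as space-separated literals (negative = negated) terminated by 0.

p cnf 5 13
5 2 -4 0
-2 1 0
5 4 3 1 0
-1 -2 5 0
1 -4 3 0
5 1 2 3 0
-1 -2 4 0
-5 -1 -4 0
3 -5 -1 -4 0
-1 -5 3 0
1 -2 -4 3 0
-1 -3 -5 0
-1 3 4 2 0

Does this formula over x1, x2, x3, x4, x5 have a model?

Branch on x2: set x2 = False.
Branch on x5: set x5 = True.
Branch on x1: set x1 = False.
Branch on x4: set x4 = False.
Every clause is now satisfied; x3 is unconstrained.
A satisfying assignment: x1=False,  x2=False,  x3=False,  x4=False,  x5=True.

Satisfiable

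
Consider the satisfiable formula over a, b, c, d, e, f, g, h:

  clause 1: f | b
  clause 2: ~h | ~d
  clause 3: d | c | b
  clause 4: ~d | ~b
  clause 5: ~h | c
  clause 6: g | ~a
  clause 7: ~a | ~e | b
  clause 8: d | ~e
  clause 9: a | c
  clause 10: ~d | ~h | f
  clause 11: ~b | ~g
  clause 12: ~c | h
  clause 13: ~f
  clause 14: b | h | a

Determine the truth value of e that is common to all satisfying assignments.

Suppose e = 1.
From the singleton clause (d), d = 1.
From the singleton clause (~h), h = 0.
From the singleton clause (~b), b = 0.
From the singleton clause (f), f = 1.
But (~f) is also a unit clause — contradiction.
So every satisfying assignment has e = False.

False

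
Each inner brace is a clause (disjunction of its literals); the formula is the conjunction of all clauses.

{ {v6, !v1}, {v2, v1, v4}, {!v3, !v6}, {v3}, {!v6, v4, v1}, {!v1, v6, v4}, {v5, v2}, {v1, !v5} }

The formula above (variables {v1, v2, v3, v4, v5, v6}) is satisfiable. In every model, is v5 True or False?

Suppose v5 = true.
(v3) alone gives v3 = true.
(!v6) alone gives v6 = false.
(!v1) alone gives v1 = false.
But (v1) is also a unit clause — contradiction.
So every satisfying assignment has v5 = False.

False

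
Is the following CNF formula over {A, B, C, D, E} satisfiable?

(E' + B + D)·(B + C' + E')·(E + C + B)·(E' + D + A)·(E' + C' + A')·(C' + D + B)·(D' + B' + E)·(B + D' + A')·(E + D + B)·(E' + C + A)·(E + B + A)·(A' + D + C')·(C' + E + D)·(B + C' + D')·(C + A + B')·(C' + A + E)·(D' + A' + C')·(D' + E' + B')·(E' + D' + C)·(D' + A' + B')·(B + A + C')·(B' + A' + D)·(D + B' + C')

Suppose E = 0.
Suppose C = 1.
From the singleton clause (D), D = 1.
From the singleton clause (B'), B = 0.
Now (B) is unsatisfied and unit — conflict.
Undo C and try C = 0.
From the singleton clause (B), B = 1.
From the singleton clause (D'), D = 0.
From the singleton clause (A), A = 1.
Now (A') is unsatisfied and unit — conflict.
Neither C = 1 nor C = 0 works.
Undo E and try E = 1.
Suppose B = 1.
From the singleton clause (D'), D = 0.
From the singleton clause (A), A = 1.
Now (A') is unsatisfied and unit — conflict.
Undo B and try B = 0.
From the singleton clause (D), D = 1.
From the singleton clause (C'), C = 0.
Now (C) is unsatisfied and unit — conflict.
Neither B = 1 nor B = 0 works.
Neither E = 1 nor E = 0 works.
No assignment satisfies every clause.

Unsatisfiable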